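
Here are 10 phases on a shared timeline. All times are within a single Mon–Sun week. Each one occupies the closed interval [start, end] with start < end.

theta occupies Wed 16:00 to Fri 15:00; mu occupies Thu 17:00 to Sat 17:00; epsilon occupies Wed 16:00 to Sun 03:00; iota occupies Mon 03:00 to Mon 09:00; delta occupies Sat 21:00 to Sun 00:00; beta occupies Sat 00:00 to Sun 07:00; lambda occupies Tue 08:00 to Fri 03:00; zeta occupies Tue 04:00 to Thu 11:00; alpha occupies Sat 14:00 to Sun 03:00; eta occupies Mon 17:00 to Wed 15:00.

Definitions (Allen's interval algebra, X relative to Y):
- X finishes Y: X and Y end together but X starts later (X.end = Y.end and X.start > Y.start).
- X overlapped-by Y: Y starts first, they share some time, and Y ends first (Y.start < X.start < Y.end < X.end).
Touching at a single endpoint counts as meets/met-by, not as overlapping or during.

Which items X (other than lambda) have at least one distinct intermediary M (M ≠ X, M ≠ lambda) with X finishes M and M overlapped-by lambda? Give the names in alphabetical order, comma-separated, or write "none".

Target lambda = [Tue 08:00, Fri 03:00].
Intermediaries M with M overlapped-by lambda: epsilon, mu, theta.
Via epsilon — items with X finishes epsilon: alpha.
Via mu — items with X finishes mu: none.
Via theta — items with X finishes theta: none.
Union: alpha.

alpha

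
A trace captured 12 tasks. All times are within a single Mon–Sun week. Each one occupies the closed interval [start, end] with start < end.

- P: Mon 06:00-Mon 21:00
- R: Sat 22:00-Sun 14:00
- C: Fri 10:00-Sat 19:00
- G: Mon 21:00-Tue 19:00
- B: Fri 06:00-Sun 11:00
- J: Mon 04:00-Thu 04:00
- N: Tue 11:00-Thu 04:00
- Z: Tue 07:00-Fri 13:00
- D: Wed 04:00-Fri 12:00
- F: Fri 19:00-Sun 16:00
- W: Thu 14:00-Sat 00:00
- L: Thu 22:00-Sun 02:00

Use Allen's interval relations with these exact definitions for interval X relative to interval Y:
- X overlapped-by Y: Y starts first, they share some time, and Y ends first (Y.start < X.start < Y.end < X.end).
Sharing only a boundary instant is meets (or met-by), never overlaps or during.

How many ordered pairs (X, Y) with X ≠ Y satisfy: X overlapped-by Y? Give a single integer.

23

Checking all 132 ordered pairs for relation 'overlapped-by'; matching pairs in alphabetical order:
(B, D): B overlapped-by D ✓
(B, L): B overlapped-by L ✓
(B, W): B overlapped-by W ✓
(B, Z): B overlapped-by Z ✓
(C, D): C overlapped-by D ✓
(C, W): C overlapped-by W ✓
(C, Z): C overlapped-by Z ✓
(D, J): D overlapped-by J ✓
(D, N): D overlapped-by N ✓
(F, B): F overlapped-by B ✓
(F, C): F overlapped-by C ✓
(F, L): F overlapped-by L ✓
(F, W): F overlapped-by W ✓
(L, D): L overlapped-by D ✓
(L, W): L overlapped-by W ✓
(L, Z): L overlapped-by Z ✓
(N, G): N overlapped-by G ✓
(R, B): R overlapped-by B ✓
(R, L): R overlapped-by L ✓
(W, D): W overlapped-by D ✓
(W, Z): W overlapped-by Z ✓
(Z, G): Z overlapped-by G ✓
(Z, J): Z overlapped-by J ✓
Count: 23.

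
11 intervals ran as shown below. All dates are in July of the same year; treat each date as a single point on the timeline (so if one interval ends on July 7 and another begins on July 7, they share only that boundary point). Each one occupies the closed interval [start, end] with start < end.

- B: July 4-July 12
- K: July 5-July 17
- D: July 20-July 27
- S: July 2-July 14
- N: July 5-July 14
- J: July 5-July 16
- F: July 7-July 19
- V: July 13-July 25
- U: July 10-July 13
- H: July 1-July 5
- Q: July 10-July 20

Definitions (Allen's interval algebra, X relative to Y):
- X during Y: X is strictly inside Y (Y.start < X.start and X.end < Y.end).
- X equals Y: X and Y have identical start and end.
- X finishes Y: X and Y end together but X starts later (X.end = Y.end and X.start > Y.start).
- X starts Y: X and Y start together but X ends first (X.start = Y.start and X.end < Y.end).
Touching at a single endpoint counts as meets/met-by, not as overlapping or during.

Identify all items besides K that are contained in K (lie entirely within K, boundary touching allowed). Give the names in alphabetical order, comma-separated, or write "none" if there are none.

J, N, U

Target K = [July 5, July 17].
B [July 4, July 12] → overlaps → no.
D [July 20, July 27] → after → no.
F [July 7, July 19] → overlapped-by → no.
H [July 1, July 5] → meets → no.
J [July 5, July 16] → starts → yes.
N [July 5, July 14] → starts → yes.
Q [July 10, July 20] → overlapped-by → no.
S [July 2, July 14] → overlaps → no.
U [July 10, July 13] → during → yes.
V [July 13, July 25] → overlapped-by → no.
Result: J, N, U.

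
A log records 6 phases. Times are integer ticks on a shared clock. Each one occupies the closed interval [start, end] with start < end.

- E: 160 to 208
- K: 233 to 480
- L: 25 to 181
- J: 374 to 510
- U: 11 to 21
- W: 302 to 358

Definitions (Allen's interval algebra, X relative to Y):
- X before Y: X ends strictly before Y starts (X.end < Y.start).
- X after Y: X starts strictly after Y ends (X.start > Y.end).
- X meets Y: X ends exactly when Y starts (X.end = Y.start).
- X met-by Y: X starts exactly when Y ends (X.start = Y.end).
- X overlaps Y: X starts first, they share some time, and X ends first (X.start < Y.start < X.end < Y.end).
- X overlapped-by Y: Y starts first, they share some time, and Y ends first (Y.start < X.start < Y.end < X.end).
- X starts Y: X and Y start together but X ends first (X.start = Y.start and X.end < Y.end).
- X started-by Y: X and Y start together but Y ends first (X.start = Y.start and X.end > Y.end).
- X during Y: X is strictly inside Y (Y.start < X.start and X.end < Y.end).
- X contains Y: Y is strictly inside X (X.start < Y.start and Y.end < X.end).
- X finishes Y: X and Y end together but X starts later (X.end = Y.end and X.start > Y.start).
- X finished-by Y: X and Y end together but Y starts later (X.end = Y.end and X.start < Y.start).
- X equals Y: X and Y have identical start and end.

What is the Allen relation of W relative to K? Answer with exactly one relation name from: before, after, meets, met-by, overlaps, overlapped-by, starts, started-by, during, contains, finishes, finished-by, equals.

during

W = [302, 358]; K = [233, 480].
Compare endpoints: W.start > K.start, W.start < K.end, W.end > K.start, W.end < K.end.
That pattern is 'during'.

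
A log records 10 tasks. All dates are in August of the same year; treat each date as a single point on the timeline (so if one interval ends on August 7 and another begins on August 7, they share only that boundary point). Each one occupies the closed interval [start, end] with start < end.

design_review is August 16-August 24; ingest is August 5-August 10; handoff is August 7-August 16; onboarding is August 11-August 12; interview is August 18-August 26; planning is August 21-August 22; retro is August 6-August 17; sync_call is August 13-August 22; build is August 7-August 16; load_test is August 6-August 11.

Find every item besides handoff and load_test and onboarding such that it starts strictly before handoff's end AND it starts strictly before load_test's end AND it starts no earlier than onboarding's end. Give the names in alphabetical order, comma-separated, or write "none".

none

Conditions: its start is strictly before handoff's end (X.start < August 16) AND its start is strictly before load_test's end (X.start < August 11) AND its start is no earlier than onboarding's end (X.start >= August 12).
build: start August 7 < August 16? ✓; start August 7 < August 11? ✓; start August 7 >= August 12? ✗ → no.
design_review: start August 16 < August 16? ✗; start August 16 < August 11? ✗; start August 16 >= August 12? ✓ → no.
ingest: start August 5 < August 16? ✓; start August 5 < August 11? ✓; start August 5 >= August 12? ✗ → no.
interview: start August 18 < August 16? ✗; start August 18 < August 11? ✗; start August 18 >= August 12? ✓ → no.
planning: start August 21 < August 16? ✗; start August 21 < August 11? ✗; start August 21 >= August 12? ✓ → no.
retro: start August 6 < August 16? ✓; start August 6 < August 11? ✓; start August 6 >= August 12? ✗ → no.
sync_call: start August 13 < August 16? ✓; start August 13 < August 11? ✗; start August 13 >= August 12? ✓ → no.
Result: none.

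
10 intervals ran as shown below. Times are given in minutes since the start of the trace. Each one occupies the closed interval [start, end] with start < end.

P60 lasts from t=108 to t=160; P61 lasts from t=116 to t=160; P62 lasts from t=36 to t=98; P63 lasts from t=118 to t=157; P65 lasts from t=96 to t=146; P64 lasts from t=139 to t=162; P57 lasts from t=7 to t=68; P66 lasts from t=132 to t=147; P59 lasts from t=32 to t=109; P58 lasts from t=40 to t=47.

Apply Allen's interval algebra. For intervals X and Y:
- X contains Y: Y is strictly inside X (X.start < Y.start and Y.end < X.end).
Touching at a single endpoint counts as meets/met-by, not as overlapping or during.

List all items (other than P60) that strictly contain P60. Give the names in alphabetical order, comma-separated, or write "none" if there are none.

Target P60 = [t=108, t=160].
P57 [t=7, t=68] → before → no.
P58 [t=40, t=47] → before → no.
P59 [t=32, t=109] → overlaps → no.
P61 [t=116, t=160] → finishes → no.
P62 [t=36, t=98] → before → no.
P63 [t=118, t=157] → during → no.
P64 [t=139, t=162] → overlapped-by → no.
P65 [t=96, t=146] → overlaps → no.
P66 [t=132, t=147] → during → no.
Result: none.

none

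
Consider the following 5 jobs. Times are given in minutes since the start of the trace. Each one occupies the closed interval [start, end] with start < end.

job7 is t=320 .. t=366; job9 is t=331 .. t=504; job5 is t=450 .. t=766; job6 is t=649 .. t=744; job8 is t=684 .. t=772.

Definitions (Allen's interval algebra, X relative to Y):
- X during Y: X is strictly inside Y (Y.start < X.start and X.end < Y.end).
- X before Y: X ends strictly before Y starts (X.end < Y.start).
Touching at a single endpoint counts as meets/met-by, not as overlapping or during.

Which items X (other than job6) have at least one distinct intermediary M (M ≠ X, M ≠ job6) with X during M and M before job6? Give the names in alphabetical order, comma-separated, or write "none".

none

Target job6 = [t=649, t=744].
Intermediaries M with M before job6: job7, job9.
Via job7 — items with X during job7: none.
Via job9 — items with X during job9: none.
Union: none.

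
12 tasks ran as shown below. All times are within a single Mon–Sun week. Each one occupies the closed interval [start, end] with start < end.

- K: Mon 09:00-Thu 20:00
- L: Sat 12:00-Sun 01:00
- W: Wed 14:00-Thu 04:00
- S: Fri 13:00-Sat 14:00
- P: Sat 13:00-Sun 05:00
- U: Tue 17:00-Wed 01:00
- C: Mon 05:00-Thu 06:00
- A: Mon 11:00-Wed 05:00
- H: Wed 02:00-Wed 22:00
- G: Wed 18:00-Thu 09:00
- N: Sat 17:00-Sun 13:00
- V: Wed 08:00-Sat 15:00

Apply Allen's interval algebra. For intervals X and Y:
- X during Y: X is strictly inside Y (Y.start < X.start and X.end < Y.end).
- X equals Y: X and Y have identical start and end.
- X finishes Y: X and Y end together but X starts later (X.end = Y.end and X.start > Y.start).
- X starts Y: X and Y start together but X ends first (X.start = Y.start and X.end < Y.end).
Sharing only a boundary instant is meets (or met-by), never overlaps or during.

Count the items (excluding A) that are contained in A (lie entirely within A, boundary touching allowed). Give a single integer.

Target A = [Mon 11:00, Wed 05:00].
C [Mon 05:00, Thu 06:00] → contains → no.
G [Wed 18:00, Thu 09:00] → after → no.
H [Wed 02:00, Wed 22:00] → overlapped-by → no.
K [Mon 09:00, Thu 20:00] → contains → no.
L [Sat 12:00, Sun 01:00] → after → no.
N [Sat 17:00, Sun 13:00] → after → no.
P [Sat 13:00, Sun 05:00] → after → no.
S [Fri 13:00, Sat 14:00] → after → no.
U [Tue 17:00, Wed 01:00] → during → counts.
V [Wed 08:00, Sat 15:00] → after → no.
W [Wed 14:00, Thu 04:00] → after → no.
Total: 1.

1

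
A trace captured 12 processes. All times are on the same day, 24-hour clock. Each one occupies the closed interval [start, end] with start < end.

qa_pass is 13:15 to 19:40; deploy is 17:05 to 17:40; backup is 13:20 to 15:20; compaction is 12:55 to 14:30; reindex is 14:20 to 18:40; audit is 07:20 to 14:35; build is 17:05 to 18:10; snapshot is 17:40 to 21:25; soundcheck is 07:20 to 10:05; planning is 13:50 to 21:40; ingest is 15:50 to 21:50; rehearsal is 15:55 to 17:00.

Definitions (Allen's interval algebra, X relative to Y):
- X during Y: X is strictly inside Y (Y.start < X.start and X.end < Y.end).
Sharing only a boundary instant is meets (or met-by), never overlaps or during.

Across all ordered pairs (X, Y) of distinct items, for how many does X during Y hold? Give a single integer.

18

Checking all 132 ordered pairs for relation 'during'; matching pairs in alphabetical order:
(backup, qa_pass): backup during qa_pass ✓
(build, ingest): build during ingest ✓
(build, planning): build during planning ✓
(build, qa_pass): build during qa_pass ✓
(build, reindex): build during reindex ✓
(compaction, audit): compaction during audit ✓
(deploy, ingest): deploy during ingest ✓
(deploy, planning): deploy during planning ✓
(deploy, qa_pass): deploy during qa_pass ✓
(deploy, reindex): deploy during reindex ✓
(rehearsal, ingest): rehearsal during ingest ✓
(rehearsal, planning): rehearsal during planning ✓
(rehearsal, qa_pass): rehearsal during qa_pass ✓
(rehearsal, reindex): rehearsal during reindex ✓
(reindex, planning): reindex during planning ✓
(reindex, qa_pass): reindex during qa_pass ✓
(snapshot, ingest): snapshot during ingest ✓
(snapshot, planning): snapshot during planning ✓
Count: 18.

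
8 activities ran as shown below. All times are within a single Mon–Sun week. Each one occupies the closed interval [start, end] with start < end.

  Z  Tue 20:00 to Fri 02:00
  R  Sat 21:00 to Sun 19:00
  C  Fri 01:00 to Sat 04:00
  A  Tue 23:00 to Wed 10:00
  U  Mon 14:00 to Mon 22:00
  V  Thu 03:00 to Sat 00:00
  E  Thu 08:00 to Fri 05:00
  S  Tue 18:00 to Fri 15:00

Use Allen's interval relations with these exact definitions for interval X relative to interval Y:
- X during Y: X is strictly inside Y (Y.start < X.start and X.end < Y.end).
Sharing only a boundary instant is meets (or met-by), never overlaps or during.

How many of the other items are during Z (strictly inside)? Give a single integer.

Target Z = [Tue 20:00, Fri 02:00].
A [Tue 23:00, Wed 10:00] → during → counts.
C [Fri 01:00, Sat 04:00] → overlapped-by → no.
E [Thu 08:00, Fri 05:00] → overlapped-by → no.
R [Sat 21:00, Sun 19:00] → after → no.
S [Tue 18:00, Fri 15:00] → contains → no.
U [Mon 14:00, Mon 22:00] → before → no.
V [Thu 03:00, Sat 00:00] → overlapped-by → no.
Total: 1.

1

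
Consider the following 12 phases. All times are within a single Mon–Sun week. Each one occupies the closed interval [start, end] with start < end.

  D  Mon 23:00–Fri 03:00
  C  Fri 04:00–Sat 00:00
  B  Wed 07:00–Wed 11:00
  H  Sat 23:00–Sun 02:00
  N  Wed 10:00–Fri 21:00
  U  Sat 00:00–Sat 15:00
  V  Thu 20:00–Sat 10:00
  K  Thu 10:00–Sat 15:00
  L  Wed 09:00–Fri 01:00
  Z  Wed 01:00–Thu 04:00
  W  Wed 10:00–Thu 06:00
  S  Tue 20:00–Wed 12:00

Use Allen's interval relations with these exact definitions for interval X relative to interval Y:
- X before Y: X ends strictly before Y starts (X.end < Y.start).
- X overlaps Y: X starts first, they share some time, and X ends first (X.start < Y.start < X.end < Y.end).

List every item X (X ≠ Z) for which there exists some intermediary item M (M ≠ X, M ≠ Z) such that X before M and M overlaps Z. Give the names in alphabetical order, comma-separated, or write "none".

none

Target Z = [Wed 01:00, Thu 04:00].
Intermediaries M with M overlaps Z: S.
Via S — items with X before S: none.
Union: none.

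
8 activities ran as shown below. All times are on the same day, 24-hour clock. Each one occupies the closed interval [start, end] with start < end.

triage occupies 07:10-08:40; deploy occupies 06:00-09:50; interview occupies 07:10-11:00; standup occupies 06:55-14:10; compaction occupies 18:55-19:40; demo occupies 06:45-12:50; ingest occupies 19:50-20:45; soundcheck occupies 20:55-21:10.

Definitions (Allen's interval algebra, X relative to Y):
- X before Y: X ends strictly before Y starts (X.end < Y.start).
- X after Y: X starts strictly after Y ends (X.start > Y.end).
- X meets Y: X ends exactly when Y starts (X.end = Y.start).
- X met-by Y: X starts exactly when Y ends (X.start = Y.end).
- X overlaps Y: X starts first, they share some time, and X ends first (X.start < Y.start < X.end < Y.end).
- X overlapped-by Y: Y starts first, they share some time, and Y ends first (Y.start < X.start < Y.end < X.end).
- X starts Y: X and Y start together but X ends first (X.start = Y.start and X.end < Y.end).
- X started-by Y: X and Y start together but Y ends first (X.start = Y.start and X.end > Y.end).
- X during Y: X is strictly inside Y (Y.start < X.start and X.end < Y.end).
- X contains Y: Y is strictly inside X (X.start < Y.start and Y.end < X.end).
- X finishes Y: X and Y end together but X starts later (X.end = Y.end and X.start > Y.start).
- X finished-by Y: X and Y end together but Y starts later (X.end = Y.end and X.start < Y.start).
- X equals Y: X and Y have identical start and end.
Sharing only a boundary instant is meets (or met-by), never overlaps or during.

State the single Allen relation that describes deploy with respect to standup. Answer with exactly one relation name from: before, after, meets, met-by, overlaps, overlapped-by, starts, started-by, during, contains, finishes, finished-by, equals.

deploy = [06:00, 09:50]; standup = [06:55, 14:10].
Compare endpoints: deploy.start < standup.start, deploy.start < standup.end, deploy.end > standup.start, deploy.end < standup.end.
That pattern is 'overlaps'.

overlaps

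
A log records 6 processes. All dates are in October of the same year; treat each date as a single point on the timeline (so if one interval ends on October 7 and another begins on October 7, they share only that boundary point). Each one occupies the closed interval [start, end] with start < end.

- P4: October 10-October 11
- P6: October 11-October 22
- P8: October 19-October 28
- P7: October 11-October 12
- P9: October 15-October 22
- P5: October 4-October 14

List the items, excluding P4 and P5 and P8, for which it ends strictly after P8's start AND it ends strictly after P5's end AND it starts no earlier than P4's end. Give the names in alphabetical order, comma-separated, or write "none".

Conditions: its end is strictly after P8's start (X.end > October 19) AND its end is strictly after P5's end (X.end > October 14) AND its start is no earlier than P4's end (X.start >= October 11).
P6: end October 22 > October 19? ✓; end October 22 > October 14? ✓; start October 11 >= October 11? ✓ → yes.
P7: end October 12 > October 19? ✗; end October 12 > October 14? ✗; start October 11 >= October 11? ✓ → no.
P9: end October 22 > October 19? ✓; end October 22 > October 14? ✓; start October 15 >= October 11? ✓ → yes.
Result: P6, P9.

P6, P9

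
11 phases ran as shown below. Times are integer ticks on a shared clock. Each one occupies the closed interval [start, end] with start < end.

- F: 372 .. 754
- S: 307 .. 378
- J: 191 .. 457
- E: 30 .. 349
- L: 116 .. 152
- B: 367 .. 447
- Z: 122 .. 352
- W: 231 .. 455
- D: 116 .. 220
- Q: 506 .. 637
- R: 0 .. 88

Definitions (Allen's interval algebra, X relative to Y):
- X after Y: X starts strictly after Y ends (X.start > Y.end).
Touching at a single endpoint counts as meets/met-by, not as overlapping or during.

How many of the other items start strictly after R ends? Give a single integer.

Target R = [0, 88].
B [367, 447] → after → counts.
D [116, 220] → after → counts.
E [30, 349] → overlapped-by → no.
F [372, 754] → after → counts.
J [191, 457] → after → counts.
L [116, 152] → after → counts.
Q [506, 637] → after → counts.
S [307, 378] → after → counts.
W [231, 455] → after → counts.
Z [122, 352] → after → counts.
Total: 9.

9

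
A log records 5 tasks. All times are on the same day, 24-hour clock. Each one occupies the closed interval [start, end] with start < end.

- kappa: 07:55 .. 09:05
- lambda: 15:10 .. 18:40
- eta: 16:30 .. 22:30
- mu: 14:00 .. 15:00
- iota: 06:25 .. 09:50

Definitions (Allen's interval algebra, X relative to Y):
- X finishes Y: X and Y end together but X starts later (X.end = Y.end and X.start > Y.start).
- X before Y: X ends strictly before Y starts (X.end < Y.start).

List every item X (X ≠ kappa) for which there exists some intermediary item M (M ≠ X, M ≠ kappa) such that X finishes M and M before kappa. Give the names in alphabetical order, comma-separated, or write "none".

Target kappa = [07:55, 09:05].
Intermediaries M with M before kappa: none.
Union: none.

none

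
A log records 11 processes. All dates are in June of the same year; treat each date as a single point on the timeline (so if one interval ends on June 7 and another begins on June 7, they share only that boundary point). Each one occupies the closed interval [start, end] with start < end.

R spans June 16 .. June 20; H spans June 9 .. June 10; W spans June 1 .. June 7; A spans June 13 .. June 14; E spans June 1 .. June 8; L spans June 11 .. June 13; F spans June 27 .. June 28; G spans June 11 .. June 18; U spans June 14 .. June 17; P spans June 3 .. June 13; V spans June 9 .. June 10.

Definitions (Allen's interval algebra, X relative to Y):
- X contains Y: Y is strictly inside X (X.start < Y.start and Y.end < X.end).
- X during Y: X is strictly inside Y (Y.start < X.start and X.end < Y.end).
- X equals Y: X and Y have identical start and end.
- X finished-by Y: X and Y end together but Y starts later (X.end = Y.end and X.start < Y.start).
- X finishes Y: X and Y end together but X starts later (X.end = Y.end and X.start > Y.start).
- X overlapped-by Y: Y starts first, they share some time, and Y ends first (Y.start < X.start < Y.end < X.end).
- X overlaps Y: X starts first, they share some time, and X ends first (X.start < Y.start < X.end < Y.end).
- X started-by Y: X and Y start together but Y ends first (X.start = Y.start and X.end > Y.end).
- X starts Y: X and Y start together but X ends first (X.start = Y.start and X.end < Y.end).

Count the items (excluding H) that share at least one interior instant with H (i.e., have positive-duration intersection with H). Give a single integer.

Target H = [June 9, June 10].
A [June 13, June 14] → after → no.
E [June 1, June 8] → before → no.
F [June 27, June 28] → after → no.
G [June 11, June 18] → after → no.
L [June 11, June 13] → after → no.
P [June 3, June 13] → contains → counts.
R [June 16, June 20] → after → no.
U [June 14, June 17] → after → no.
V [June 9, June 10] → equals → counts.
W [June 1, June 7] → before → no.
Total: 2.

2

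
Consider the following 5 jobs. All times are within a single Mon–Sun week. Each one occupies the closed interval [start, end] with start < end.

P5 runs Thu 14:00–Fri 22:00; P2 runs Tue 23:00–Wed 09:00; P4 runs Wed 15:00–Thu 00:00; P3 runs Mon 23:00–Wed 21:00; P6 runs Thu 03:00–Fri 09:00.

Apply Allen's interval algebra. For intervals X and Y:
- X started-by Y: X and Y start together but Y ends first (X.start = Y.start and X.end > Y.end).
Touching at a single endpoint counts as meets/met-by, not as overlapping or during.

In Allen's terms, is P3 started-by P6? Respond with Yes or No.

P3 = [Mon 23:00, Wed 21:00], P6 = [Thu 03:00, Fri 09:00].
Actual relation of P3 to P6: before.
Asked whether 'started-by' holds → No.

No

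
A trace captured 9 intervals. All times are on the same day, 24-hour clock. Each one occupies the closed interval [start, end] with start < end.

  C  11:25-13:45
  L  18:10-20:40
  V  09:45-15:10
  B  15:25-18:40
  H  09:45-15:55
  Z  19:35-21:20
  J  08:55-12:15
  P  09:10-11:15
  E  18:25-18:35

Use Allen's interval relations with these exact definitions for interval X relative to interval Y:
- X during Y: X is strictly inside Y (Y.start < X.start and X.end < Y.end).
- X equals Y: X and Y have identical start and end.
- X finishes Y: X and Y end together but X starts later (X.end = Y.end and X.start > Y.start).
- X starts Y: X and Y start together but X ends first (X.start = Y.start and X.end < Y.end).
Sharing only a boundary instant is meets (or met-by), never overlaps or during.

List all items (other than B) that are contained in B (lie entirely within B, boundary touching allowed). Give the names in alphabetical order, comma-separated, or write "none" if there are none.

Target B = [15:25, 18:40].
C [11:25, 13:45] → before → no.
E [18:25, 18:35] → during → yes.
H [09:45, 15:55] → overlaps → no.
J [08:55, 12:15] → before → no.
L [18:10, 20:40] → overlapped-by → no.
P [09:10, 11:15] → before → no.
V [09:45, 15:10] → before → no.
Z [19:35, 21:20] → after → no.
Result: E.

E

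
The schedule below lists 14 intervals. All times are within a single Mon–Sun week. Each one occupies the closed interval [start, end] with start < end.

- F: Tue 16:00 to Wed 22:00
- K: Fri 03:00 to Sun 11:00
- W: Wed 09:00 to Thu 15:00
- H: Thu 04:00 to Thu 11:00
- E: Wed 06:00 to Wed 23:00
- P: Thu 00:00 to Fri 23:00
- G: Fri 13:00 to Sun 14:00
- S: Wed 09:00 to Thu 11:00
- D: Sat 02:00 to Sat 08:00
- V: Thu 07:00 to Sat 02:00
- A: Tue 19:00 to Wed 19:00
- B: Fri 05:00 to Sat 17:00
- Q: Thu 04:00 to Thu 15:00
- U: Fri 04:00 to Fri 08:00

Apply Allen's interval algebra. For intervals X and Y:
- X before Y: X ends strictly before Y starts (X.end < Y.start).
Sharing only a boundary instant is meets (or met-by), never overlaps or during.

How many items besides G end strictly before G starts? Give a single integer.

Target G = [Fri 13:00, Sun 14:00].
A [Tue 19:00, Wed 19:00] → before → counts.
B [Fri 05:00, Sat 17:00] → overlaps → no.
D [Sat 02:00, Sat 08:00] → during → no.
E [Wed 06:00, Wed 23:00] → before → counts.
F [Tue 16:00, Wed 22:00] → before → counts.
H [Thu 04:00, Thu 11:00] → before → counts.
K [Fri 03:00, Sun 11:00] → overlaps → no.
P [Thu 00:00, Fri 23:00] → overlaps → no.
Q [Thu 04:00, Thu 15:00] → before → counts.
S [Wed 09:00, Thu 11:00] → before → counts.
U [Fri 04:00, Fri 08:00] → before → counts.
V [Thu 07:00, Sat 02:00] → overlaps → no.
W [Wed 09:00, Thu 15:00] → before → counts.
Total: 8.

8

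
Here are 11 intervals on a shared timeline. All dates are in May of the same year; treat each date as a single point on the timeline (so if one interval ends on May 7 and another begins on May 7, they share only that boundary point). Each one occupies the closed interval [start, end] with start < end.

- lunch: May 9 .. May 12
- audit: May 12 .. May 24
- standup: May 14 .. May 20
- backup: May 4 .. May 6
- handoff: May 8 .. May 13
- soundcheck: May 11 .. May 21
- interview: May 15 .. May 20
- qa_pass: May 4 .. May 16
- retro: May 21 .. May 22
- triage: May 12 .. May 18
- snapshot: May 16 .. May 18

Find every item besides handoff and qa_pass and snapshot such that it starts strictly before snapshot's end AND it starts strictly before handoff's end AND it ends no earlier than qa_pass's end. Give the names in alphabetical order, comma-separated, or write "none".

Conditions: its start is strictly before snapshot's end (X.start < May 18) AND its start is strictly before handoff's end (X.start < May 13) AND its end is no earlier than qa_pass's end (X.end >= May 16).
audit: start May 12 < May 18? ✓; start May 12 < May 13? ✓; end May 24 >= May 16? ✓ → yes.
backup: start May 4 < May 18? ✓; start May 4 < May 13? ✓; end May 6 >= May 16? ✗ → no.
interview: start May 15 < May 18? ✓; start May 15 < May 13? ✗; end May 20 >= May 16? ✓ → no.
lunch: start May 9 < May 18? ✓; start May 9 < May 13? ✓; end May 12 >= May 16? ✗ → no.
retro: start May 21 < May 18? ✗; start May 21 < May 13? ✗; end May 22 >= May 16? ✓ → no.
soundcheck: start May 11 < May 18? ✓; start May 11 < May 13? ✓; end May 21 >= May 16? ✓ → yes.
standup: start May 14 < May 18? ✓; start May 14 < May 13? ✗; end May 20 >= May 16? ✓ → no.
triage: start May 12 < May 18? ✓; start May 12 < May 13? ✓; end May 18 >= May 16? ✓ → yes.
Result: audit, soundcheck, triage.

audit, soundcheck, triage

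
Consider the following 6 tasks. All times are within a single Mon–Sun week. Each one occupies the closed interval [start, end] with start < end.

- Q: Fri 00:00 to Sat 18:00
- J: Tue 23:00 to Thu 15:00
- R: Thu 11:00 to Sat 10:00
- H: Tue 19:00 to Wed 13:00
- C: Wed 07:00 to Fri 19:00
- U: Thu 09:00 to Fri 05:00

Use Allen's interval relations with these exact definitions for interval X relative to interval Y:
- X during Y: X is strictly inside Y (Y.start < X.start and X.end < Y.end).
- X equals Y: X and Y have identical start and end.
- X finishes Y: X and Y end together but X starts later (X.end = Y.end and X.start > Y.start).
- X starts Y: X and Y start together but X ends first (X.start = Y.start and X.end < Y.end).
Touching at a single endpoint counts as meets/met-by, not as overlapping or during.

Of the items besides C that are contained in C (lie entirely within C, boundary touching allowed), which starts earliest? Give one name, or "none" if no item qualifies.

Target C = [Wed 07:00, Fri 19:00].
H [Tue 19:00, Wed 13:00] → overlaps → excluded.
J [Tue 23:00, Thu 15:00] → overlaps → excluded.
Q [Fri 00:00, Sat 18:00] → overlapped-by → excluded.
R [Thu 11:00, Sat 10:00] → overlapped-by → excluded.
U [Thu 09:00, Fri 05:00] → during → candidate.
Among candidates, earliest start is Thu 09:00 → U.

U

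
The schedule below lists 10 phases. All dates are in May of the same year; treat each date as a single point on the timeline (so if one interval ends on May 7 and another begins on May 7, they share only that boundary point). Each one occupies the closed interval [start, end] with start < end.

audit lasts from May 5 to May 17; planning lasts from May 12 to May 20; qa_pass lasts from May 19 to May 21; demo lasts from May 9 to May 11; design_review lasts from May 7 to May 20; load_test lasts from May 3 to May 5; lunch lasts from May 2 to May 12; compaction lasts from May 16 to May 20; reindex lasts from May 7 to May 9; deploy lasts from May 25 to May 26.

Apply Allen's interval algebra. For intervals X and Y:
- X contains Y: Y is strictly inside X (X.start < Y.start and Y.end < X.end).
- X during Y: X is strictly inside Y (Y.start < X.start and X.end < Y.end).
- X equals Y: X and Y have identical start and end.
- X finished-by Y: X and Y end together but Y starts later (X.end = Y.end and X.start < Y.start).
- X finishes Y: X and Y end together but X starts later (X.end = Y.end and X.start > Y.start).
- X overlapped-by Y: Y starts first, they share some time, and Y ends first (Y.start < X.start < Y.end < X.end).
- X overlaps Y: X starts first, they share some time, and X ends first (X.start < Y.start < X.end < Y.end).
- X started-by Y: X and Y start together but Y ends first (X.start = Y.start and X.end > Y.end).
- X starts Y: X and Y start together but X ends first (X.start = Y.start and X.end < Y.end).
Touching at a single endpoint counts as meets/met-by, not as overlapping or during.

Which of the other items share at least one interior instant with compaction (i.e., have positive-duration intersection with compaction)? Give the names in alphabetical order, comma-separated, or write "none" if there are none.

audit, design_review, planning, qa_pass

Target compaction = [May 16, May 20].
audit [May 5, May 17] → overlaps → yes.
demo [May 9, May 11] → before → no.
deploy [May 25, May 26] → after → no.
design_review [May 7, May 20] → finished-by → yes.
load_test [May 3, May 5] → before → no.
lunch [May 2, May 12] → before → no.
planning [May 12, May 20] → finished-by → yes.
qa_pass [May 19, May 21] → overlapped-by → yes.
reindex [May 7, May 9] → before → no.
Result: audit, design_review, planning, qa_pass.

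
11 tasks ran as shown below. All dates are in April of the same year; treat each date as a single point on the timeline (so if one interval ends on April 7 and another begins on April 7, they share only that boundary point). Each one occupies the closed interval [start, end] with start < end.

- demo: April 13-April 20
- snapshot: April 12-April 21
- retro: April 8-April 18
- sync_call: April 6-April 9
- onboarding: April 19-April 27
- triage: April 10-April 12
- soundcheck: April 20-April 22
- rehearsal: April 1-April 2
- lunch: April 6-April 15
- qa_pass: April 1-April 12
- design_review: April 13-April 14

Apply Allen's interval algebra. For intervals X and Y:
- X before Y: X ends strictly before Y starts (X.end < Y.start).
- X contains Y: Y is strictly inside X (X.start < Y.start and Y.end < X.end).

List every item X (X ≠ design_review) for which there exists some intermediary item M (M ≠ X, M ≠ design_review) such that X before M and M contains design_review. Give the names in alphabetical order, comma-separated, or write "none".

Target design_review = [April 13, April 14].
Intermediaries M with M contains design_review: lunch, retro, snapshot.
Via lunch — items with X before lunch: rehearsal.
Via retro — items with X before retro: rehearsal.
Via snapshot — items with X before snapshot: rehearsal, sync_call.
Union: rehearsal, sync_call.

rehearsal, sync_call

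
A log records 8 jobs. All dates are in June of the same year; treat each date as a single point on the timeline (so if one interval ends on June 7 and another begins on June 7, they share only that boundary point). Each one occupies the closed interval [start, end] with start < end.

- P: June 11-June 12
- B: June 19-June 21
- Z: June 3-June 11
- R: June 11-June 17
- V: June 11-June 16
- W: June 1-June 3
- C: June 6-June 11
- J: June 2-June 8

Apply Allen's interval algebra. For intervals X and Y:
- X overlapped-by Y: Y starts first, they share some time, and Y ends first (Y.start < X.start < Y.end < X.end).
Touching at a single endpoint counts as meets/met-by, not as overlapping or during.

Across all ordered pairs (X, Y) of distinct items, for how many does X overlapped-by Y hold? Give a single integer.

Checking all 56 ordered pairs for relation 'overlapped-by'; matching pairs in alphabetical order:
(C, J): C overlapped-by J ✓
(J, W): J overlapped-by W ✓
(Z, J): Z overlapped-by J ✓
Count: 3.

3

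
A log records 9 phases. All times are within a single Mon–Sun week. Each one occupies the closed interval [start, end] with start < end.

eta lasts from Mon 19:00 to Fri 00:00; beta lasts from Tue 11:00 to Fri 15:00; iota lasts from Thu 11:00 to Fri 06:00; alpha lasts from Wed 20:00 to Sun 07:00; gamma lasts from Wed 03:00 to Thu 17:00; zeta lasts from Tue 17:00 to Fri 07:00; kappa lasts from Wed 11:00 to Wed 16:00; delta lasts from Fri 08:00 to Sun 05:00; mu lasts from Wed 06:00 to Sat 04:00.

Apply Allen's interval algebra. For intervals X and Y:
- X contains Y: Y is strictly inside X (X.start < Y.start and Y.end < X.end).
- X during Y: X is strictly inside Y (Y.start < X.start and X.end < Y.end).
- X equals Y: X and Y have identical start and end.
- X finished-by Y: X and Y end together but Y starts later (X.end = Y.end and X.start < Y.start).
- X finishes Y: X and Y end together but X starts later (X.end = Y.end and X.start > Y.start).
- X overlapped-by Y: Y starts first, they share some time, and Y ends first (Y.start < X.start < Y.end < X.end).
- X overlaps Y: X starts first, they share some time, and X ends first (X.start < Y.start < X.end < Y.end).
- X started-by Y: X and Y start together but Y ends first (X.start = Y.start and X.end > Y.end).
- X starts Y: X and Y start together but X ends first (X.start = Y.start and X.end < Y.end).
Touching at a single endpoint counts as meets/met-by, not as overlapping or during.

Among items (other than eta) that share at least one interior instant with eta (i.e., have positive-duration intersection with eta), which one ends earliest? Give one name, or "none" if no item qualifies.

kappa

Target eta = [Mon 19:00, Fri 00:00].
alpha [Wed 20:00, Sun 07:00] → overlapped-by → candidate.
beta [Tue 11:00, Fri 15:00] → overlapped-by → candidate.
delta [Fri 08:00, Sun 05:00] → after → excluded.
gamma [Wed 03:00, Thu 17:00] → during → candidate.
iota [Thu 11:00, Fri 06:00] → overlapped-by → candidate.
kappa [Wed 11:00, Wed 16:00] → during → candidate.
mu [Wed 06:00, Sat 04:00] → overlapped-by → candidate.
zeta [Tue 17:00, Fri 07:00] → overlapped-by → candidate.
Among candidates, earliest end is Wed 16:00 → kappa.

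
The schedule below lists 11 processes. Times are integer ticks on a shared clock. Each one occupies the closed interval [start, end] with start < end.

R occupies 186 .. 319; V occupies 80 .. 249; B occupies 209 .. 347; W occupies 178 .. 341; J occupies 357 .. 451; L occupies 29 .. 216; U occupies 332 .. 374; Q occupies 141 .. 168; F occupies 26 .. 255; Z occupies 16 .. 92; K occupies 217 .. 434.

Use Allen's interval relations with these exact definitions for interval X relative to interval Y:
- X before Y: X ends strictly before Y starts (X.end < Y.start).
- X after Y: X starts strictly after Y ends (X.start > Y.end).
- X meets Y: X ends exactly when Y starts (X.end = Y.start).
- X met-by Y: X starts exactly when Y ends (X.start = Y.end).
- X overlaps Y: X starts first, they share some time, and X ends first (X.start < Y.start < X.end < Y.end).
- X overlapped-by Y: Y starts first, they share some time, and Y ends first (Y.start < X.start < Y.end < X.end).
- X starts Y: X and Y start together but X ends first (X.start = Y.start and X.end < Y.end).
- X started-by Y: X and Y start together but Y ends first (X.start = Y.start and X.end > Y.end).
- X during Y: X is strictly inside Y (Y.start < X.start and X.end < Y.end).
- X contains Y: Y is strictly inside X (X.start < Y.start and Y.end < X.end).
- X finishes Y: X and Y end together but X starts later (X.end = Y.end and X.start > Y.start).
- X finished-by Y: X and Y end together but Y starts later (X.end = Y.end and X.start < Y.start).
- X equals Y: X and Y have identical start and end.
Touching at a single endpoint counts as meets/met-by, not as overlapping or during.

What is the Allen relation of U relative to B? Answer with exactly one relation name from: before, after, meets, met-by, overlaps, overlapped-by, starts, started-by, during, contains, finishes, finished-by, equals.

overlapped-by

U = [332, 374]; B = [209, 347].
Compare endpoints: U.start > B.start, U.start < B.end, U.end > B.start, U.end > B.end.
That pattern is 'overlapped-by'.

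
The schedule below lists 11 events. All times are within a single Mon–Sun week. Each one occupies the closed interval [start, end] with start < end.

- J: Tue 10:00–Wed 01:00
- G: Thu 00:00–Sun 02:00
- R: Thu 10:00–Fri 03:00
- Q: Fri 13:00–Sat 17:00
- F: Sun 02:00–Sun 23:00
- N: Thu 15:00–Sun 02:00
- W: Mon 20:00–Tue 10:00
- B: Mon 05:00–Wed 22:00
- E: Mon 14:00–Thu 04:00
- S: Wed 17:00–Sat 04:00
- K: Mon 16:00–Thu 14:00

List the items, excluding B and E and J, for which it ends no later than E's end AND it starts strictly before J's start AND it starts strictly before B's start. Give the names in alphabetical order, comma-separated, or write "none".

none

Conditions: its end is no later than E's end (X.end <= Thu 04:00) AND its start is strictly before J's start (X.start < Tue 10:00) AND its start is strictly before B's start (X.start < Mon 05:00).
F: end Sun 23:00 <= Thu 04:00? ✗; start Sun 02:00 < Tue 10:00? ✗; start Sun 02:00 < Mon 05:00? ✗ → no.
G: end Sun 02:00 <= Thu 04:00? ✗; start Thu 00:00 < Tue 10:00? ✗; start Thu 00:00 < Mon 05:00? ✗ → no.
K: end Thu 14:00 <= Thu 04:00? ✗; start Mon 16:00 < Tue 10:00? ✓; start Mon 16:00 < Mon 05:00? ✗ → no.
N: end Sun 02:00 <= Thu 04:00? ✗; start Thu 15:00 < Tue 10:00? ✗; start Thu 15:00 < Mon 05:00? ✗ → no.
Q: end Sat 17:00 <= Thu 04:00? ✗; start Fri 13:00 < Tue 10:00? ✗; start Fri 13:00 < Mon 05:00? ✗ → no.
R: end Fri 03:00 <= Thu 04:00? ✗; start Thu 10:00 < Tue 10:00? ✗; start Thu 10:00 < Mon 05:00? ✗ → no.
S: end Sat 04:00 <= Thu 04:00? ✗; start Wed 17:00 < Tue 10:00? ✗; start Wed 17:00 < Mon 05:00? ✗ → no.
W: end Tue 10:00 <= Thu 04:00? ✓; start Mon 20:00 < Tue 10:00? ✓; start Mon 20:00 < Mon 05:00? ✗ → no.
Result: none.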